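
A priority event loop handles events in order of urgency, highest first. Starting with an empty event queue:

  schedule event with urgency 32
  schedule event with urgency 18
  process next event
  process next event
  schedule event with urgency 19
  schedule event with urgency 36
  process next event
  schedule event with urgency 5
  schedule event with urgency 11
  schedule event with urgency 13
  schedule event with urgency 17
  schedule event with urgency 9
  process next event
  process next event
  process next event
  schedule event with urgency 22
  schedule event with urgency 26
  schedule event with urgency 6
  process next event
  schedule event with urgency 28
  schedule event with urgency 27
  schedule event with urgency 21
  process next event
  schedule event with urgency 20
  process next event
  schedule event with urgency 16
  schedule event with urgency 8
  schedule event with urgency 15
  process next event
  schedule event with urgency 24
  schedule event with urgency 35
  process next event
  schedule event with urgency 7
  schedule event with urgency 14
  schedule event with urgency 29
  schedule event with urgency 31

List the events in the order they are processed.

32 → 18 → 36 → 19 → 17 → 13 → 26 → 28 → 27 → 22 → 35

insert 32 → {32}
insert 18 → {32, 18}
process next event → 32; now {18}
process next event → 18; now {}
insert 19 → {19}
insert 36 → {36, 19}
process next event → 36; now {19}
insert 5 → {19, 5}
insert 11 → {19, 11, 5}
insert 13 → {19, 13, 11, 5}
insert 17 → {19, 17, 13, 11, 5}
insert 9 → {19, 17, 13, 11, 9, 5}
process next event → 19; now {17, 13, 11, 9, 5}
process next event → 17; now {13, 11, 9, 5}
process next event → 13; now {11, 9, 5}
insert 22 → {22, 11, 9, 5}
insert 26 → {26, 22, 11, 9, 5}
insert 6 → {26, 22, 11, 9, 6, 5}
process next event → 26; now {22, 11, 9, 6, 5}
insert 28 → {28, 22, 11, 9, 6, 5}
insert 27 → {28, 27, 22, 11, 9, 6, 5}
insert 21 → {28, 27, 22, 21, 11, 9, 6, 5}
process next event → 28; now {27, 22, 21, 11, 9, 6, 5}
insert 20 → {27, 22, 21, 20, 11, 9, 6, 5}
process next event → 27; now {22, 21, 20, 11, 9, 6, 5}
insert 16 → {22, 21, 20, 16, 11, 9, 6, 5}
insert 8 → {22, 21, 20, 16, 11, 9, 8, 6, 5}
insert 15 → {22, 21, 20, 16, 15, 11, 9, 8, 6, 5}
process next event → 22; now {21, 20, 16, 15, 11, 9, 8, 6, 5}
insert 24 → {24, 21, 20, 16, 15, 11, 9, 8, 6, 5}
insert 35 → {35, 24, 21, 20, 16, 15, 11, 9, 8, 6, 5}
process next event → 35; now {24, 21, 20, 16, 15, 11, 9, 8, 6, 5}
insert 7 → {24, 21, 20, 16, 15, 11, 9, 8, 7, 6, 5}
insert 14 → {24, 21, 20, 16, 15, 14, 11, 9, 8, 7, 6, 5}
insert 29 → {29, 24, 21, 20, 16, 15, 14, 11, 9, 8, 7, 6, 5}
insert 31 → {31, 29, 24, 21, 20, 16, 15, 14, 11, 9, 8, 7, 6, 5}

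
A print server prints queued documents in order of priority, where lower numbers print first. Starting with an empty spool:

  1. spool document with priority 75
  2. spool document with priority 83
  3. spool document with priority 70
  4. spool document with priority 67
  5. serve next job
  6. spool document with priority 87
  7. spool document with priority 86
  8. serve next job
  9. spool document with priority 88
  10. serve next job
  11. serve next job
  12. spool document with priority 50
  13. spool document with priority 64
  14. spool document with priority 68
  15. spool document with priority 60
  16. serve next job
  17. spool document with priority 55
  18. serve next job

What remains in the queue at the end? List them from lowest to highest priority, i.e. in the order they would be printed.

60 → 64 → 68 → 86 → 87 → 88

insert 75 → {75}
insert 83 → {75, 83}
insert 70 → {70, 75, 83}
insert 67 → {67, 70, 75, 83}
serve next job → 67; now {70, 75, 83}
insert 87 → {70, 75, 83, 87}
insert 86 → {70, 75, 83, 86, 87}
serve next job → 70; now {75, 83, 86, 87}
insert 88 → {75, 83, 86, 87, 88}
serve next job → 75; now {83, 86, 87, 88}
serve next job → 83; now {86, 87, 88}
insert 50 → {50, 86, 87, 88}
insert 64 → {50, 64, 86, 87, 88}
insert 68 → {50, 64, 68, 86, 87, 88}
insert 60 → {50, 60, 64, 68, 86, 87, 88}
serve next job → 50; now {60, 64, 68, 86, 87, 88}
insert 55 → {55, 60, 64, 68, 86, 87, 88}
serve next job → 55; now {60, 64, 68, 86, 87, 88}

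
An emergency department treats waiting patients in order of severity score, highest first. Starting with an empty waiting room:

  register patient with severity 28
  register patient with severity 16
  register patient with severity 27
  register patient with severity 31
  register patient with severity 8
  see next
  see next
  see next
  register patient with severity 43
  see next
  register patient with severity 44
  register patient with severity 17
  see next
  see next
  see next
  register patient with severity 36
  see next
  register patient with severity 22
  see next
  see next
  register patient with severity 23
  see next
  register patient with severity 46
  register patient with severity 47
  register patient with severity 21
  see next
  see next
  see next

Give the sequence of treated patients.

[31, 28, 27, 43, 44, 17, 16, 36, 22, 8, 23, 47, 46, 21]

insert 28 → {28}
insert 16 → {28, 16}
insert 27 → {28, 27, 16}
insert 31 → {31, 28, 27, 16}
insert 8 → {31, 28, 27, 16, 8}
see next → 31; now {28, 27, 16, 8}
see next → 28; now {27, 16, 8}
see next → 27; now {16, 8}
insert 43 → {43, 16, 8}
see next → 43; now {16, 8}
insert 44 → {44, 16, 8}
insert 17 → {44, 17, 16, 8}
see next → 44; now {17, 16, 8}
see next → 17; now {16, 8}
see next → 16; now {8}
insert 36 → {36, 8}
see next → 36; now {8}
insert 22 → {22, 8}
see next → 22; now {8}
see next → 8; now {}
insert 23 → {23}
see next → 23; now {}
insert 46 → {46}
insert 47 → {47, 46}
insert 21 → {47, 46, 21}
see next → 47; now {46, 21}
see next → 46; now {21}
see next → 21; now {}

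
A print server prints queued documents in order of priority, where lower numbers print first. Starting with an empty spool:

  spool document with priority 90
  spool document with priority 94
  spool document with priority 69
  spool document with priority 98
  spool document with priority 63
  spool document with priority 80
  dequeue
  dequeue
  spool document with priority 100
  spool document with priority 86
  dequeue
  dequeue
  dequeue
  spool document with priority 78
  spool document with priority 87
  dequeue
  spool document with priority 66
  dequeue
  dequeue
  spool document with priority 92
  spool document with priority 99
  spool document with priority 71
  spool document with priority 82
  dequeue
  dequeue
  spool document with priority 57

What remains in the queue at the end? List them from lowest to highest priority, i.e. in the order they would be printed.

insert 90 → {90}
insert 94 → {90, 94}
insert 69 → {69, 90, 94}
insert 98 → {69, 90, 94, 98}
insert 63 → {63, 69, 90, 94, 98}
insert 80 → {63, 69, 80, 90, 94, 98}
dequeue → 63; now {69, 80, 90, 94, 98}
dequeue → 69; now {80, 90, 94, 98}
insert 100 → {80, 90, 94, 98, 100}
insert 86 → {80, 86, 90, 94, 98, 100}
dequeue → 80; now {86, 90, 94, 98, 100}
dequeue → 86; now {90, 94, 98, 100}
dequeue → 90; now {94, 98, 100}
insert 78 → {78, 94, 98, 100}
insert 87 → {78, 87, 94, 98, 100}
dequeue → 78; now {87, 94, 98, 100}
insert 66 → {66, 87, 94, 98, 100}
dequeue → 66; now {87, 94, 98, 100}
dequeue → 87; now {94, 98, 100}
insert 92 → {92, 94, 98, 100}
insert 99 → {92, 94, 98, 99, 100}
insert 71 → {71, 92, 94, 98, 99, 100}
insert 82 → {71, 82, 92, 94, 98, 99, 100}
dequeue → 71; now {82, 92, 94, 98, 99, 100}
dequeue → 82; now {92, 94, 98, 99, 100}
insert 57 → {57, 92, 94, 98, 99, 100}

57, 92, 94, 98, 99, 100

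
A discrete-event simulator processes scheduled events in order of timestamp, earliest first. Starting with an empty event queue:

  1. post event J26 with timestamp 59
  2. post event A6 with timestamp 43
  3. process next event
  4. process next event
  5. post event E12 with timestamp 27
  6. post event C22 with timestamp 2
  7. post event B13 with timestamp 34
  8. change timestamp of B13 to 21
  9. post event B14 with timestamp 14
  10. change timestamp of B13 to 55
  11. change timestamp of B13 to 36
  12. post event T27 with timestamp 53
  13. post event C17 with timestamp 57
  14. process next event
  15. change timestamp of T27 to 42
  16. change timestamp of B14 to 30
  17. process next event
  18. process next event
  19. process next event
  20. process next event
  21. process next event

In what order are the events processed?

add J26 (timestamp 59) → {J26:59}
add A6 (timestamp 43) → {A6:43, J26:59}
process next event → A6; now {J26:59}
process next event → J26; now {}
add E12 (timestamp 27) → {E12:27}
add C22 (timestamp 2) → {C22:2, E12:27}
add B13 (timestamp 34) → {C22:2, E12:27, B13:34}
update B13 to timestamp 21 → {C22:2, B13:21, E12:27}
add B14 (timestamp 14) → {C22:2, B14:14, B13:21, E12:27}
update B13 to timestamp 55 → {C22:2, B14:14, E12:27, B13:55}
update B13 to timestamp 36 → {C22:2, B14:14, E12:27, B13:36}
add T27 (timestamp 53) → {C22:2, B14:14, E12:27, B13:36, T27:53}
add C17 (timestamp 57) → {C22:2, B14:14, E12:27, B13:36, T27:53, C17:57}
process next event → C22; now {B14:14, E12:27, B13:36, T27:53, C17:57}
update T27 to timestamp 42 → {B14:14, E12:27, B13:36, T27:42, C17:57}
update B14 to timestamp 30 → {E12:27, B14:30, B13:36, T27:42, C17:57}
process next event → E12; now {B14:30, B13:36, T27:42, C17:57}
process next event → B14; now {B13:36, T27:42, C17:57}
process next event → B13; now {T27:42, C17:57}
process next event → T27; now {C17:57}
process next event → C17; now {}

A6, J26, C22, E12, B14, B13, T27, C17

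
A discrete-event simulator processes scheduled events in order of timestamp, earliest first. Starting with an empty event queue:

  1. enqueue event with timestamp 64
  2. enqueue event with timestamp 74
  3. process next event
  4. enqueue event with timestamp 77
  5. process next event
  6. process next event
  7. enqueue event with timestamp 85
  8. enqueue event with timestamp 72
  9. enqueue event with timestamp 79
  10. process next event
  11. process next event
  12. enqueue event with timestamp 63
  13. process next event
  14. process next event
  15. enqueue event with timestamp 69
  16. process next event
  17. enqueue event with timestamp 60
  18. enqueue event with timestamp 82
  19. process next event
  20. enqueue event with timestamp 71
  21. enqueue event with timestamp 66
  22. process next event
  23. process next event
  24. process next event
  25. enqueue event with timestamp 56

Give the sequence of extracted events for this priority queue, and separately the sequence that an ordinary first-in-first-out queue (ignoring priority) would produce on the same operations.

insert 64 → {64}
insert 74 → {64, 74}
process next event → 64; now {74}
insert 77 → {74, 77}
process next event → 74; now {77}
process next event → 77; now {}
insert 85 → {85}
insert 72 → {72, 85}
insert 79 → {72, 79, 85}
process next event → 72; now {79, 85}
process next event → 79; now {85}
insert 63 → {63, 85}
process next event → 63; now {85}
process next event → 85; now {}
insert 69 → {69}
process next event → 69; now {}
insert 60 → {60}
insert 82 → {60, 82}
process next event → 60; now {82}
insert 71 → {71, 82}
insert 66 → {66, 71, 82}
process next event → 66; now {71, 82}
process next event → 71; now {82}
process next event → 82; now {}
insert 56 → {56}

priority queue: 64 → 74 → 77 → 72 → 79 → 63 → 85 → 69 → 60 → 66 → 71 → 82; FIFO queue: [64, 74, 77, 85, 72, 79, 63, 69, 60, 82, 71, 66]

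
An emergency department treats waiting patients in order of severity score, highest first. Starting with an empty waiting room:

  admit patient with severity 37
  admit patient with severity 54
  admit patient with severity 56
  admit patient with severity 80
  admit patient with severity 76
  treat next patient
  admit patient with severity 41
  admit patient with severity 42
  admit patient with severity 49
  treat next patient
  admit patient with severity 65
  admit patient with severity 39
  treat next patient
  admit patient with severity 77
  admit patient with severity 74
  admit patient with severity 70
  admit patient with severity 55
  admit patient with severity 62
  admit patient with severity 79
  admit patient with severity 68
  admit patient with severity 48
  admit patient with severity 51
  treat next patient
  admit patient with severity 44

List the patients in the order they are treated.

insert 37 → {37}
insert 54 → {54, 37}
insert 56 → {56, 54, 37}
insert 80 → {80, 56, 54, 37}
insert 76 → {80, 76, 56, 54, 37}
treat next patient → 80; now {76, 56, 54, 37}
insert 41 → {76, 56, 54, 41, 37}
insert 42 → {76, 56, 54, 42, 41, 37}
insert 49 → {76, 56, 54, 49, 42, 41, 37}
treat next patient → 76; now {56, 54, 49, 42, 41, 37}
insert 65 → {65, 56, 54, 49, 42, 41, 37}
insert 39 → {65, 56, 54, 49, 42, 41, 39, 37}
treat next patient → 65; now {56, 54, 49, 42, 41, 39, 37}
insert 77 → {77, 56, 54, 49, 42, 41, 39, 37}
insert 74 → {77, 74, 56, 54, 49, 42, 41, 39, 37}
insert 70 → {77, 74, 70, 56, 54, 49, 42, 41, 39, 37}
insert 55 → {77, 74, 70, 56, 55, 54, 49, 42, 41, 39, 37}
insert 62 → {77, 74, 70, 62, 56, 55, 54, 49, 42, 41, 39, 37}
insert 79 → {79, 77, 74, 70, 62, 56, 55, 54, 49, 42, 41, 39, 37}
insert 68 → {79, 77, 74, 70, 68, 62, 56, 55, 54, 49, 42, 41, 39, 37}
insert 48 → {79, 77, 74, 70, 68, 62, 56, 55, 54, 49, 48, 42, 41, 39, 37}
insert 51 → {79, 77, 74, 70, 68, 62, 56, 55, 54, 51, 49, 48, 42, 41, 39, 37}
treat next patient → 79; now {77, 74, 70, 68, 62, 56, 55, 54, 51, 49, 48, 42, 41, 39, 37}
insert 44 → {77, 74, 70, 68, 62, 56, 55, 54, 51, 49, 48, 44, 42, 41, 39, 37}

80, 76, 65, 79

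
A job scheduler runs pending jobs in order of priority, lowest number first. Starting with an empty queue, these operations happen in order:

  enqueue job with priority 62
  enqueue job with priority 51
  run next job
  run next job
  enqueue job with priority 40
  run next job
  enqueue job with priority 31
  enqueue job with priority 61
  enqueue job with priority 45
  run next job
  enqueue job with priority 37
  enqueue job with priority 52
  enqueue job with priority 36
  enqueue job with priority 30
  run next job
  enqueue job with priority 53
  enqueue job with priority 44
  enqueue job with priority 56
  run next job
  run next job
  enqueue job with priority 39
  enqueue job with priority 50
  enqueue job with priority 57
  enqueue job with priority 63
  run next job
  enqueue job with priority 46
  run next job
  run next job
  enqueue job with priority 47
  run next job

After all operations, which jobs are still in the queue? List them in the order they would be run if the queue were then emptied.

insert 62 → {62}
insert 51 → {51, 62}
run next job → 51; now {62}
run next job → 62; now {}
insert 40 → {40}
run next job → 40; now {}
insert 31 → {31}
insert 61 → {31, 61}
insert 45 → {31, 45, 61}
run next job → 31; now {45, 61}
insert 37 → {37, 45, 61}
insert 52 → {37, 45, 52, 61}
insert 36 → {36, 37, 45, 52, 61}
insert 30 → {30, 36, 37, 45, 52, 61}
run next job → 30; now {36, 37, 45, 52, 61}
insert 53 → {36, 37, 45, 52, 53, 61}
insert 44 → {36, 37, 44, 45, 52, 53, 61}
insert 56 → {36, 37, 44, 45, 52, 53, 56, 61}
run next job → 36; now {37, 44, 45, 52, 53, 56, 61}
run next job → 37; now {44, 45, 52, 53, 56, 61}
insert 39 → {39, 44, 45, 52, 53, 56, 61}
insert 50 → {39, 44, 45, 50, 52, 53, 56, 61}
insert 57 → {39, 44, 45, 50, 52, 53, 56, 57, 61}
insert 63 → {39, 44, 45, 50, 52, 53, 56, 57, 61, 63}
run next job → 39; now {44, 45, 50, 52, 53, 56, 57, 61, 63}
insert 46 → {44, 45, 46, 50, 52, 53, 56, 57, 61, 63}
run next job → 44; now {45, 46, 50, 52, 53, 56, 57, 61, 63}
run next job → 45; now {46, 50, 52, 53, 56, 57, 61, 63}
insert 47 → {46, 47, 50, 52, 53, 56, 57, 61, 63}
run next job → 46; now {47, 50, 52, 53, 56, 57, 61, 63}

47, 50, 52, 53, 56, 57, 61, 63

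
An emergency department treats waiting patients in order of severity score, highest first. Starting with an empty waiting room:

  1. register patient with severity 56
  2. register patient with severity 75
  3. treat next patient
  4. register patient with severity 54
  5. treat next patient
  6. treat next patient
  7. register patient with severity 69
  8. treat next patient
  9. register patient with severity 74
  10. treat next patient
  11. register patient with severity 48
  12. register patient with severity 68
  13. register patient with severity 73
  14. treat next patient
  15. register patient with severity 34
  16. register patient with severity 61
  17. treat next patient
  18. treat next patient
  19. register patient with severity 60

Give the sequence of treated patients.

insert 56 → {56}
insert 75 → {75, 56}
treat next patient → 75; now {56}
insert 54 → {56, 54}
treat next patient → 56; now {54}
treat next patient → 54; now {}
insert 69 → {69}
treat next patient → 69; now {}
insert 74 → {74}
treat next patient → 74; now {}
insert 48 → {48}
insert 68 → {68, 48}
insert 73 → {73, 68, 48}
treat next patient → 73; now {68, 48}
insert 34 → {68, 48, 34}
insert 61 → {68, 61, 48, 34}
treat next patient → 68; now {61, 48, 34}
treat next patient → 61; now {48, 34}
insert 60 → {60, 48, 34}

75, 56, 54, 69, 74, 73, 68, 61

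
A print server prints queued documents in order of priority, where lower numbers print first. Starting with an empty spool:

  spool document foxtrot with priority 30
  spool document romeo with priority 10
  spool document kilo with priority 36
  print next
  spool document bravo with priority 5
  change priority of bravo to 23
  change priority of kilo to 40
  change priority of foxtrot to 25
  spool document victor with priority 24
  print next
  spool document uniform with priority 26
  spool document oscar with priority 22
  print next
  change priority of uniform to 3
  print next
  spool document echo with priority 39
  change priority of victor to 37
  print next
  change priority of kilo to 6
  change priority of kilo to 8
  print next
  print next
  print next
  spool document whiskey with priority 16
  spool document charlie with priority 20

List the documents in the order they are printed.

add foxtrot (priority 30) → {foxtrot:30}
add romeo (priority 10) → {romeo:10, foxtrot:30}
add kilo (priority 36) → {romeo:10, foxtrot:30, kilo:36}
print next → romeo; now {foxtrot:30, kilo:36}
add bravo (priority 5) → {bravo:5, foxtrot:30, kilo:36}
update bravo to priority 23 → {bravo:23, foxtrot:30, kilo:36}
update kilo to priority 40 → {bravo:23, foxtrot:30, kilo:40}
update foxtrot to priority 25 → {bravo:23, foxtrot:25, kilo:40}
add victor (priority 24) → {bravo:23, victor:24, foxtrot:25, kilo:40}
print next → bravo; now {victor:24, foxtrot:25, kilo:40}
add uniform (priority 26) → {victor:24, foxtrot:25, uniform:26, kilo:40}
add oscar (priority 22) → {oscar:22, victor:24, foxtrot:25, uniform:26, kilo:40}
print next → oscar; now {victor:24, foxtrot:25, uniform:26, kilo:40}
update uniform to priority 3 → {uniform:3, victor:24, foxtrot:25, kilo:40}
print next → uniform; now {victor:24, foxtrot:25, kilo:40}
add echo (priority 39) → {victor:24, foxtrot:25, echo:39, kilo:40}
update victor to priority 37 → {foxtrot:25, victor:37, echo:39, kilo:40}
print next → foxtrot; now {victor:37, echo:39, kilo:40}
update kilo to priority 6 → {kilo:6, victor:37, echo:39}
update kilo to priority 8 → {kilo:8, victor:37, echo:39}
print next → kilo; now {victor:37, echo:39}
print next → victor; now {echo:39}
print next → echo; now {}
add whiskey (priority 16) → {whiskey:16}
add charlie (priority 20) → {whiskey:16, charlie:20}

romeo → bravo → oscar → uniform → foxtrot → kilo → victor → echo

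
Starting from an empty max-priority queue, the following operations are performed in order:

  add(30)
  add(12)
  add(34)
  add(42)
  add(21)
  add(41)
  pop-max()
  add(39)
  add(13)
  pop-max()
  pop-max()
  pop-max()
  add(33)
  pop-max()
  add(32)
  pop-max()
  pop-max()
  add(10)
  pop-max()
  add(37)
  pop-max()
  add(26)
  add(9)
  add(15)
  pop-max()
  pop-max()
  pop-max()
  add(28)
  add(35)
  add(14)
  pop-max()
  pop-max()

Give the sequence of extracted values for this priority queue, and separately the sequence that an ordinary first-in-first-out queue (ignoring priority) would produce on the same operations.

insert 30 → {30}
insert 12 → {30, 12}
insert 34 → {34, 30, 12}
insert 42 → {42, 34, 30, 12}
insert 21 → {42, 34, 30, 21, 12}
insert 41 → {42, 41, 34, 30, 21, 12}
pop-max → 42; now {41, 34, 30, 21, 12}
insert 39 → {41, 39, 34, 30, 21, 12}
insert 13 → {41, 39, 34, 30, 21, 13, 12}
pop-max → 41; now {39, 34, 30, 21, 13, 12}
pop-max → 39; now {34, 30, 21, 13, 12}
pop-max → 34; now {30, 21, 13, 12}
insert 33 → {33, 30, 21, 13, 12}
pop-max → 33; now {30, 21, 13, 12}
insert 32 → {32, 30, 21, 13, 12}
pop-max → 32; now {30, 21, 13, 12}
pop-max → 30; now {21, 13, 12}
insert 10 → {21, 13, 12, 10}
pop-max → 21; now {13, 12, 10}
insert 37 → {37, 13, 12, 10}
pop-max → 37; now {13, 12, 10}
insert 26 → {26, 13, 12, 10}
insert 9 → {26, 13, 12, 10, 9}
insert 15 → {26, 15, 13, 12, 10, 9}
pop-max → 26; now {15, 13, 12, 10, 9}
pop-max → 15; now {13, 12, 10, 9}
pop-max → 13; now {12, 10, 9}
insert 28 → {28, 12, 10, 9}
insert 35 → {35, 28, 12, 10, 9}
insert 14 → {35, 28, 14, 12, 10, 9}
pop-max → 35; now {28, 14, 12, 10, 9}
pop-max → 28; now {14, 12, 10, 9}

priority queue: [42, 41, 39, 34, 33, 32, 30, 21, 37, 26, 15, 13, 35, 28]; FIFO queue: 30 → 12 → 34 → 42 → 21 → 41 → 39 → 13 → 33 → 32 → 10 → 37 → 26 → 9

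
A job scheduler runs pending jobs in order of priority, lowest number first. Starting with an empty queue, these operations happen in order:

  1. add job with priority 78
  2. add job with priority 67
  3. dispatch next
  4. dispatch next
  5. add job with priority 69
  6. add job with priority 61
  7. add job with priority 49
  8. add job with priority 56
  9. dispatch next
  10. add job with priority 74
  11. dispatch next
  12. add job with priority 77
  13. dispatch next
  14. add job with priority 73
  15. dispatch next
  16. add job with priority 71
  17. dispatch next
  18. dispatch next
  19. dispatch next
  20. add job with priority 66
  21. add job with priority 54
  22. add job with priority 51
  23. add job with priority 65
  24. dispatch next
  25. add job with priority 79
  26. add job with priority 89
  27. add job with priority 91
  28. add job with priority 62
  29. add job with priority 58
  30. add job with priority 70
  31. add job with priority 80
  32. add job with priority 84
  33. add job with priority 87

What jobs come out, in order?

insert 78 → {78}
insert 67 → {67, 78}
dispatch next → 67; now {78}
dispatch next → 78; now {}
insert 69 → {69}
insert 61 → {61, 69}
insert 49 → {49, 61, 69}
insert 56 → {49, 56, 61, 69}
dispatch next → 49; now {56, 61, 69}
insert 74 → {56, 61, 69, 74}
dispatch next → 56; now {61, 69, 74}
insert 77 → {61, 69, 74, 77}
dispatch next → 61; now {69, 74, 77}
insert 73 → {69, 73, 74, 77}
dispatch next → 69; now {73, 74, 77}
insert 71 → {71, 73, 74, 77}
dispatch next → 71; now {73, 74, 77}
dispatch next → 73; now {74, 77}
dispatch next → 74; now {77}
insert 66 → {66, 77}
insert 54 → {54, 66, 77}
insert 51 → {51, 54, 66, 77}
insert 65 → {51, 54, 65, 66, 77}
dispatch next → 51; now {54, 65, 66, 77}
insert 79 → {54, 65, 66, 77, 79}
insert 89 → {54, 65, 66, 77, 79, 89}
insert 91 → {54, 65, 66, 77, 79, 89, 91}
insert 62 → {54, 62, 65, 66, 77, 79, 89, 91}
insert 58 → {54, 58, 62, 65, 66, 77, 79, 89, 91}
insert 70 → {54, 58, 62, 65, 66, 70, 77, 79, 89, 91}
insert 80 → {54, 58, 62, 65, 66, 70, 77, 79, 80, 89, 91}
insert 84 → {54, 58, 62, 65, 66, 70, 77, 79, 80, 84, 89, 91}
insert 87 → {54, 58, 62, 65, 66, 70, 77, 79, 80, 84, 87, 89, 91}

[67, 78, 49, 56, 61, 69, 71, 73, 74, 51]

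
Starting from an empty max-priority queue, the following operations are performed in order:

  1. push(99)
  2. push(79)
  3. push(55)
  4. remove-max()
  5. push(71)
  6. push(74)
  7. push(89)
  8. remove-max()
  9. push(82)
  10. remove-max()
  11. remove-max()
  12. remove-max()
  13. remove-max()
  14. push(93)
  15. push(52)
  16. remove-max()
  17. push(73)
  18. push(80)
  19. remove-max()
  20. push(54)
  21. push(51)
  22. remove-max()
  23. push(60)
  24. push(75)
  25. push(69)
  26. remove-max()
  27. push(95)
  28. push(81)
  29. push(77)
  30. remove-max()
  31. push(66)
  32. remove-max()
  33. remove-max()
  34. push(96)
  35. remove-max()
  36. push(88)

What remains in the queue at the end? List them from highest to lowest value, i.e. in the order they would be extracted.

88, 69, 66, 60, 55, 54, 52, 51

insert 99 → {99}
insert 79 → {99, 79}
insert 55 → {99, 79, 55}
remove-max → 99; now {79, 55}
insert 71 → {79, 71, 55}
insert 74 → {79, 74, 71, 55}
insert 89 → {89, 79, 74, 71, 55}
remove-max → 89; now {79, 74, 71, 55}
insert 82 → {82, 79, 74, 71, 55}
remove-max → 82; now {79, 74, 71, 55}
remove-max → 79; now {74, 71, 55}
remove-max → 74; now {71, 55}
remove-max → 71; now {55}
insert 93 → {93, 55}
insert 52 → {93, 55, 52}
remove-max → 93; now {55, 52}
insert 73 → {73, 55, 52}
insert 80 → {80, 73, 55, 52}
remove-max → 80; now {73, 55, 52}
insert 54 → {73, 55, 54, 52}
insert 51 → {73, 55, 54, 52, 51}
remove-max → 73; now {55, 54, 52, 51}
insert 60 → {60, 55, 54, 52, 51}
insert 75 → {75, 60, 55, 54, 52, 51}
insert 69 → {75, 69, 60, 55, 54, 52, 51}
remove-max → 75; now {69, 60, 55, 54, 52, 51}
insert 95 → {95, 69, 60, 55, 54, 52, 51}
insert 81 → {95, 81, 69, 60, 55, 54, 52, 51}
insert 77 → {95, 81, 77, 69, 60, 55, 54, 52, 51}
remove-max → 95; now {81, 77, 69, 60, 55, 54, 52, 51}
insert 66 → {81, 77, 69, 66, 60, 55, 54, 52, 51}
remove-max → 81; now {77, 69, 66, 60, 55, 54, 52, 51}
remove-max → 77; now {69, 66, 60, 55, 54, 52, 51}
insert 96 → {96, 69, 66, 60, 55, 54, 52, 51}
remove-max → 96; now {69, 66, 60, 55, 54, 52, 51}
insert 88 → {88, 69, 66, 60, 55, 54, 52, 51}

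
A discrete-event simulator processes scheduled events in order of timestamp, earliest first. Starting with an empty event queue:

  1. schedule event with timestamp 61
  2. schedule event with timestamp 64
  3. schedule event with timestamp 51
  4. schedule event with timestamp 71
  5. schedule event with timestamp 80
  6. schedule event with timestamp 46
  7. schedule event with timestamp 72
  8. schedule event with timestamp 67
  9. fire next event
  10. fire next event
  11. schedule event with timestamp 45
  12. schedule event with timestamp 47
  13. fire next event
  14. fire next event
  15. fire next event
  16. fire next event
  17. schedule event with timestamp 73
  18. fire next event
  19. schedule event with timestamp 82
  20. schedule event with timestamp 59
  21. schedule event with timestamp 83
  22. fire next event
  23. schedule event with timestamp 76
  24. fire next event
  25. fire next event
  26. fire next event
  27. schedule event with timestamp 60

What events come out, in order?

46, 51, 45, 47, 61, 64, 67, 59, 71, 72, 73

insert 61 → {61}
insert 64 → {61, 64}
insert 51 → {51, 61, 64}
insert 71 → {51, 61, 64, 71}
insert 80 → {51, 61, 64, 71, 80}
insert 46 → {46, 51, 61, 64, 71, 80}
insert 72 → {46, 51, 61, 64, 71, 72, 80}
insert 67 → {46, 51, 61, 64, 67, 71, 72, 80}
fire next event → 46; now {51, 61, 64, 67, 71, 72, 80}
fire next event → 51; now {61, 64, 67, 71, 72, 80}
insert 45 → {45, 61, 64, 67, 71, 72, 80}
insert 47 → {45, 47, 61, 64, 67, 71, 72, 80}
fire next event → 45; now {47, 61, 64, 67, 71, 72, 80}
fire next event → 47; now {61, 64, 67, 71, 72, 80}
fire next event → 61; now {64, 67, 71, 72, 80}
fire next event → 64; now {67, 71, 72, 80}
insert 73 → {67, 71, 72, 73, 80}
fire next event → 67; now {71, 72, 73, 80}
insert 82 → {71, 72, 73, 80, 82}
insert 59 → {59, 71, 72, 73, 80, 82}
insert 83 → {59, 71, 72, 73, 80, 82, 83}
fire next event → 59; now {71, 72, 73, 80, 82, 83}
insert 76 → {71, 72, 73, 76, 80, 82, 83}
fire next event → 71; now {72, 73, 76, 80, 82, 83}
fire next event → 72; now {73, 76, 80, 82, 83}
fire next event → 73; now {76, 80, 82, 83}
insert 60 → {60, 76, 80, 82, 83}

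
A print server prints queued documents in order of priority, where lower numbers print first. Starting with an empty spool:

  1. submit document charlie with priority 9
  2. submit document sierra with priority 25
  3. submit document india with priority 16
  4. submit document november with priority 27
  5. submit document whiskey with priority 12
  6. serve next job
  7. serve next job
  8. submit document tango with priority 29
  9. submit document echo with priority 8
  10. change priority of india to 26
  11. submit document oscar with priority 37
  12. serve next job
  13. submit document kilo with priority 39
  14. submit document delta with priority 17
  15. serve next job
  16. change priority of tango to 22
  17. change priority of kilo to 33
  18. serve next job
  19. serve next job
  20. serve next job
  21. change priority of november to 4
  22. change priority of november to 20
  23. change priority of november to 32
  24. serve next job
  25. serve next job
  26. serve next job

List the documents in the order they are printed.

charlie → whiskey → echo → delta → tango → sierra → india → november → kilo → oscar

add charlie (priority 9) → {charlie:9}
add sierra (priority 25) → {charlie:9, sierra:25}
add india (priority 16) → {charlie:9, india:16, sierra:25}
add november (priority 27) → {charlie:9, india:16, sierra:25, november:27}
add whiskey (priority 12) → {charlie:9, whiskey:12, india:16, sierra:25, november:27}
serve next job → charlie; now {whiskey:12, india:16, sierra:25, november:27}
serve next job → whiskey; now {india:16, sierra:25, november:27}
add tango (priority 29) → {india:16, sierra:25, november:27, tango:29}
add echo (priority 8) → {echo:8, india:16, sierra:25, november:27, tango:29}
update india to priority 26 → {echo:8, sierra:25, india:26, november:27, tango:29}
add oscar (priority 37) → {echo:8, sierra:25, india:26, november:27, tango:29, oscar:37}
serve next job → echo; now {sierra:25, india:26, november:27, tango:29, oscar:37}
add kilo (priority 39) → {sierra:25, india:26, november:27, tango:29, oscar:37, kilo:39}
add delta (priority 17) → {delta:17, sierra:25, india:26, november:27, tango:29, oscar:37, kilo:39}
serve next job → delta; now {sierra:25, india:26, november:27, tango:29, oscar:37, kilo:39}
update tango to priority 22 → {tango:22, sierra:25, india:26, november:27, oscar:37, kilo:39}
update kilo to priority 33 → {tango:22, sierra:25, india:26, november:27, kilo:33, oscar:37}
serve next job → tango; now {sierra:25, india:26, november:27, kilo:33, oscar:37}
serve next job → sierra; now {india:26, november:27, kilo:33, oscar:37}
serve next job → india; now {november:27, kilo:33, oscar:37}
update november to priority 4 → {november:4, kilo:33, oscar:37}
update november to priority 20 → {november:20, kilo:33, oscar:37}
update november to priority 32 → {november:32, kilo:33, oscar:37}
serve next job → november; now {kilo:33, oscar:37}
serve next job → kilo; now {oscar:37}
serve next job → oscar; now {}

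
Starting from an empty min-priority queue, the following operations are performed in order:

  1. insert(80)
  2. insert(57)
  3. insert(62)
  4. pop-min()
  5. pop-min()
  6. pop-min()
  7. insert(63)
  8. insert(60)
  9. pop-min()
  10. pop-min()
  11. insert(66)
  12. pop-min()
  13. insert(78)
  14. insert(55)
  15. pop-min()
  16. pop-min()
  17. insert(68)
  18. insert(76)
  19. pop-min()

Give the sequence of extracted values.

57 → 62 → 80 → 60 → 63 → 66 → 55 → 78 → 68

insert 80 → {80}
insert 57 → {57, 80}
insert 62 → {57, 62, 80}
pop-min → 57; now {62, 80}
pop-min → 62; now {80}
pop-min → 80; now {}
insert 63 → {63}
insert 60 → {60, 63}
pop-min → 60; now {63}
pop-min → 63; now {}
insert 66 → {66}
pop-min → 66; now {}
insert 78 → {78}
insert 55 → {55, 78}
pop-min → 55; now {78}
pop-min → 78; now {}
insert 68 → {68}
insert 76 → {68, 76}
pop-min → 68; now {76}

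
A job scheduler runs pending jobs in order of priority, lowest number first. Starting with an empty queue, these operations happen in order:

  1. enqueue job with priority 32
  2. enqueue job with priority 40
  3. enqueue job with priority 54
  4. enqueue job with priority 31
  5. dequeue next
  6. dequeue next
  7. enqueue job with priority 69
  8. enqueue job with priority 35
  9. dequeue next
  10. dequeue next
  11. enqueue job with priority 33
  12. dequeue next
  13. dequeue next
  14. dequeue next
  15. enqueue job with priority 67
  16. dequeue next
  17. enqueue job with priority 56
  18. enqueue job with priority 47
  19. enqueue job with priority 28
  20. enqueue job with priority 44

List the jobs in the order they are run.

insert 32 → {32}
insert 40 → {32, 40}
insert 54 → {32, 40, 54}
insert 31 → {31, 32, 40, 54}
dequeue next → 31; now {32, 40, 54}
dequeue next → 32; now {40, 54}
insert 69 → {40, 54, 69}
insert 35 → {35, 40, 54, 69}
dequeue next → 35; now {40, 54, 69}
dequeue next → 40; now {54, 69}
insert 33 → {33, 54, 69}
dequeue next → 33; now {54, 69}
dequeue next → 54; now {69}
dequeue next → 69; now {}
insert 67 → {67}
dequeue next → 67; now {}
insert 56 → {56}
insert 47 → {47, 56}
insert 28 → {28, 47, 56}
insert 44 → {28, 44, 47, 56}

[31, 32, 35, 40, 33, 54, 69, 67]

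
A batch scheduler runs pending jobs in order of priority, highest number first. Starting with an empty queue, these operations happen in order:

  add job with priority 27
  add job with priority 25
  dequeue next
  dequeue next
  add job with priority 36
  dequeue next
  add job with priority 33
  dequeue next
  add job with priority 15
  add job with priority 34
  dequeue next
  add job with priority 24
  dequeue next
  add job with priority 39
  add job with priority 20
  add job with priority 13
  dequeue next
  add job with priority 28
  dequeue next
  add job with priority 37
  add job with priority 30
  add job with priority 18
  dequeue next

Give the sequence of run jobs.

[27, 25, 36, 33, 34, 24, 39, 28, 37]

insert 27 → {27}
insert 25 → {27, 25}
dequeue next → 27; now {25}
dequeue next → 25; now {}
insert 36 → {36}
dequeue next → 36; now {}
insert 33 → {33}
dequeue next → 33; now {}
insert 15 → {15}
insert 34 → {34, 15}
dequeue next → 34; now {15}
insert 24 → {24, 15}
dequeue next → 24; now {15}
insert 39 → {39, 15}
insert 20 → {39, 20, 15}
insert 13 → {39, 20, 15, 13}
dequeue next → 39; now {20, 15, 13}
insert 28 → {28, 20, 15, 13}
dequeue next → 28; now {20, 15, 13}
insert 37 → {37, 20, 15, 13}
insert 30 → {37, 30, 20, 15, 13}
insert 18 → {37, 30, 20, 18, 15, 13}
dequeue next → 37; now {30, 20, 18, 15, 13}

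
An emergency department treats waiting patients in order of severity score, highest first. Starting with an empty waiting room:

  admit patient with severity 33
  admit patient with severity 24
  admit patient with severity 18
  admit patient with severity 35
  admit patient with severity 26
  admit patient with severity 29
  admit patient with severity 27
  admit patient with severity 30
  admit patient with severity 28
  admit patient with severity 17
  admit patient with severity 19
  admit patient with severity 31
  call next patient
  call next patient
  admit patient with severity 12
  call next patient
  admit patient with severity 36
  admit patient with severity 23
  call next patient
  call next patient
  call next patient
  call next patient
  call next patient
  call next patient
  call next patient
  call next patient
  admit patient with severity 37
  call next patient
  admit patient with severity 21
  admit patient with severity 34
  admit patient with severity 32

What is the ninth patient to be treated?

26

insert 33 → {33}
insert 24 → {33, 24}
insert 18 → {33, 24, 18}
insert 35 → {35, 33, 24, 18}
insert 26 → {35, 33, 26, 24, 18}
insert 29 → {35, 33, 29, 26, 24, 18}
insert 27 → {35, 33, 29, 27, 26, 24, 18}
insert 30 → {35, 33, 30, 29, 27, 26, 24, 18}
insert 28 → {35, 33, 30, 29, 28, 27, 26, 24, 18}
insert 17 → {35, 33, 30, 29, 28, 27, 26, 24, 18, 17}
insert 19 → {35, 33, 30, 29, 28, 27, 26, 24, 19, 18, 17}
insert 31 → {35, 33, 31, 30, 29, 28, 27, 26, 24, 19, 18, 17}
call next patient → 35; now {33, 31, 30, 29, 28, 27, 26, 24, 19, 18, 17}
call next patient → 33; now {31, 30, 29, 28, 27, 26, 24, 19, 18, 17}
insert 12 → {31, 30, 29, 28, 27, 26, 24, 19, 18, 17, 12}
call next patient → 31; now {30, 29, 28, 27, 26, 24, 19, 18, 17, 12}
insert 36 → {36, 30, 29, 28, 27, 26, 24, 19, 18, 17, 12}
insert 23 → {36, 30, 29, 28, 27, 26, 24, 23, 19, 18, 17, 12}
call next patient → 36; now {30, 29, 28, 27, 26, 24, 23, 19, 18, 17, 12}
call next patient → 30; now {29, 28, 27, 26, 24, 23, 19, 18, 17, 12}
call next patient → 29; now {28, 27, 26, 24, 23, 19, 18, 17, 12}
call next patient → 28; now {27, 26, 24, 23, 19, 18, 17, 12}
call next patient → 27; now {26, 24, 23, 19, 18, 17, 12}
call next patient → 26; now {24, 23, 19, 18, 17, 12}
call next patient → 24; now {23, 19, 18, 17, 12}
call next patient → 23; now {19, 18, 17, 12}
insert 37 → {37, 19, 18, 17, 12}
call next patient → 37; now {19, 18, 17, 12}
insert 21 → {21, 19, 18, 17, 12}
insert 34 → {34, 21, 19, 18, 17, 12}
insert 32 → {34, 32, 21, 19, 18, 17, 12}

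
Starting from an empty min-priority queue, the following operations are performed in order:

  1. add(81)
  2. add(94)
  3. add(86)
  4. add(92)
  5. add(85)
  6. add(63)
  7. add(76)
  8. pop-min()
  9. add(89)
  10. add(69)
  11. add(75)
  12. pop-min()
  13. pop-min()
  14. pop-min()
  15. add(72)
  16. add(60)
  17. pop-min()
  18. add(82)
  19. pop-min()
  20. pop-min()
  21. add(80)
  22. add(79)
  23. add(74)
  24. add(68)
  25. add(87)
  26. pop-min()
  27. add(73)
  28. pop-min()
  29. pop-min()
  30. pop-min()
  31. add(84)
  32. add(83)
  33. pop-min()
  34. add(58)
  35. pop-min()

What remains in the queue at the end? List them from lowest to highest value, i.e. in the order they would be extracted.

insert 81 → {81}
insert 94 → {81, 94}
insert 86 → {81, 86, 94}
insert 92 → {81, 86, 92, 94}
insert 85 → {81, 85, 86, 92, 94}
insert 63 → {63, 81, 85, 86, 92, 94}
insert 76 → {63, 76, 81, 85, 86, 92, 94}
pop-min → 63; now {76, 81, 85, 86, 92, 94}
insert 89 → {76, 81, 85, 86, 89, 92, 94}
insert 69 → {69, 76, 81, 85, 86, 89, 92, 94}
insert 75 → {69, 75, 76, 81, 85, 86, 89, 92, 94}
pop-min → 69; now {75, 76, 81, 85, 86, 89, 92, 94}
pop-min → 75; now {76, 81, 85, 86, 89, 92, 94}
pop-min → 76; now {81, 85, 86, 89, 92, 94}
insert 72 → {72, 81, 85, 86, 89, 92, 94}
insert 60 → {60, 72, 81, 85, 86, 89, 92, 94}
pop-min → 60; now {72, 81, 85, 86, 89, 92, 94}
insert 82 → {72, 81, 82, 85, 86, 89, 92, 94}
pop-min → 72; now {81, 82, 85, 86, 89, 92, 94}
pop-min → 81; now {82, 85, 86, 89, 92, 94}
insert 80 → {80, 82, 85, 86, 89, 92, 94}
insert 79 → {79, 80, 82, 85, 86, 89, 92, 94}
insert 74 → {74, 79, 80, 82, 85, 86, 89, 92, 94}
insert 68 → {68, 74, 79, 80, 82, 85, 86, 89, 92, 94}
insert 87 → {68, 74, 79, 80, 82, 85, 86, 87, 89, 92, 94}
pop-min → 68; now {74, 79, 80, 82, 85, 86, 87, 89, 92, 94}
insert 73 → {73, 74, 79, 80, 82, 85, 86, 87, 89, 92, 94}
pop-min → 73; now {74, 79, 80, 82, 85, 86, 87, 89, 92, 94}
pop-min → 74; now {79, 80, 82, 85, 86, 87, 89, 92, 94}
pop-min → 79; now {80, 82, 85, 86, 87, 89, 92, 94}
insert 84 → {80, 82, 84, 85, 86, 87, 89, 92, 94}
insert 83 → {80, 82, 83, 84, 85, 86, 87, 89, 92, 94}
pop-min → 80; now {82, 83, 84, 85, 86, 87, 89, 92, 94}
insert 58 → {58, 82, 83, 84, 85, 86, 87, 89, 92, 94}
pop-min → 58; now {82, 83, 84, 85, 86, 87, 89, 92, 94}

82, 83, 84, 85, 86, 87, 89, 92, 94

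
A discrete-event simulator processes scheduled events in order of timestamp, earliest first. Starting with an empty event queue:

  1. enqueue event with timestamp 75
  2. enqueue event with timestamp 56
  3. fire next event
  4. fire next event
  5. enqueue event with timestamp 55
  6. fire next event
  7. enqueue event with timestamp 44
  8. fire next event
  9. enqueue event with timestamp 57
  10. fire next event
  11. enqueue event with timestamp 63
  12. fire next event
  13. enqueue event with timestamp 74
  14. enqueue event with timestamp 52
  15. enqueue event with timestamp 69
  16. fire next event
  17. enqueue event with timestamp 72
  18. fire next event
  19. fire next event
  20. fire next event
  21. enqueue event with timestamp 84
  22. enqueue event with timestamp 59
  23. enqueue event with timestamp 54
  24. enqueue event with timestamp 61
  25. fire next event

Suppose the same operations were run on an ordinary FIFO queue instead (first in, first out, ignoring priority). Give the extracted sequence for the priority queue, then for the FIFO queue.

insert 75 → {75}
insert 56 → {56, 75}
fire next event → 56; now {75}
fire next event → 75; now {}
insert 55 → {55}
fire next event → 55; now {}
insert 44 → {44}
fire next event → 44; now {}
insert 57 → {57}
fire next event → 57; now {}
insert 63 → {63}
fire next event → 63; now {}
insert 74 → {74}
insert 52 → {52, 74}
insert 69 → {52, 69, 74}
fire next event → 52; now {69, 74}
insert 72 → {69, 72, 74}
fire next event → 69; now {72, 74}
fire next event → 72; now {74}
fire next event → 74; now {}
insert 84 → {84}
insert 59 → {59, 84}
insert 54 → {54, 59, 84}
insert 61 → {54, 59, 61, 84}
fire next event → 54; now {59, 61, 84}

priority queue: 56, 75, 55, 44, 57, 63, 52, 69, 72, 74, 54; FIFO queue: 75, 56, 55, 44, 57, 63, 74, 52, 69, 72, 84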